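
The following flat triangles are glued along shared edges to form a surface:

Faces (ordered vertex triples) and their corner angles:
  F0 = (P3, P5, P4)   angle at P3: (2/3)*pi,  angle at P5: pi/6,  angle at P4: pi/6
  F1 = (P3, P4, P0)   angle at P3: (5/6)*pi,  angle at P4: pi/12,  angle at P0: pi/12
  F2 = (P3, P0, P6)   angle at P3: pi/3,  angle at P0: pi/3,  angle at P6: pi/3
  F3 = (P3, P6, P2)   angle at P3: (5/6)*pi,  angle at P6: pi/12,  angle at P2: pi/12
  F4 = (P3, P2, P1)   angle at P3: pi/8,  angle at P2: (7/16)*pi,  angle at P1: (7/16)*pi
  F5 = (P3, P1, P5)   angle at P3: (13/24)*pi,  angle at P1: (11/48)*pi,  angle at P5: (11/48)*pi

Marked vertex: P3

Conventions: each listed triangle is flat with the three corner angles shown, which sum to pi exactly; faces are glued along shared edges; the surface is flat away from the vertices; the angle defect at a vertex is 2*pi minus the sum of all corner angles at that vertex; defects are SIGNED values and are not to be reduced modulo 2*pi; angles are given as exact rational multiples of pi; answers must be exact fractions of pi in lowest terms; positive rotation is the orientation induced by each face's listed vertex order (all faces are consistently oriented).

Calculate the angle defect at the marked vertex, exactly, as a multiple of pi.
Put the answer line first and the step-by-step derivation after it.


Answer: defect(P3) = (-4/3)*pi

Sum of corner angles at P3: (10/3)*pi
defect = 2*pi - (10/3)*pi


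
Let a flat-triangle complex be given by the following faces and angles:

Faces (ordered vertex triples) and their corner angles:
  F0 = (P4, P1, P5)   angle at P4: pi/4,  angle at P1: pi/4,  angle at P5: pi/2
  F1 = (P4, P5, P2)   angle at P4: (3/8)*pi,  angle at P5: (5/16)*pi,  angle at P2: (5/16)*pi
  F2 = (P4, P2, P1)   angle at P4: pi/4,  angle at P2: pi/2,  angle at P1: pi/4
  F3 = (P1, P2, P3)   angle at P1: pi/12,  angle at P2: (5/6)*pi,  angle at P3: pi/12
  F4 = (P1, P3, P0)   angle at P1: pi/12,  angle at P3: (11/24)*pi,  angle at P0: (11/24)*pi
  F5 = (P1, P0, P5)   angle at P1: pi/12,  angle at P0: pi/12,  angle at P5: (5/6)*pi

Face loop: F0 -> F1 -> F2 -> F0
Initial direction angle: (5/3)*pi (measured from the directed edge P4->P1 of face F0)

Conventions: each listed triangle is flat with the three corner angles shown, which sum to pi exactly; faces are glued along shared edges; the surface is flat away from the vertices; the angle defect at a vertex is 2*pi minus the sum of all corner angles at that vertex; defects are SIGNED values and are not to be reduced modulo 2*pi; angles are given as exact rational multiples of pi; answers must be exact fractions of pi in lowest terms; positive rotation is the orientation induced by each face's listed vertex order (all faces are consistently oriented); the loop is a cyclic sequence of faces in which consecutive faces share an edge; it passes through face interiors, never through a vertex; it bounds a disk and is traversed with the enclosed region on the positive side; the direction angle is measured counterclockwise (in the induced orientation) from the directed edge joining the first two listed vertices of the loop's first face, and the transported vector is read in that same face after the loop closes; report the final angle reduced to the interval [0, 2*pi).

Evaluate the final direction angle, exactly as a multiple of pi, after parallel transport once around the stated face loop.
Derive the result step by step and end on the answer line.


enclosed vertex P4: corner angles sum to (7/8)*pi, defect = 2*pi - (7/8)*pi = (9/8)*pi
final direction = starting direction + enclosed defect total, reduced mod 2*pi (induced orientation)
final angle = (5/3)*pi + (9/8)*pi = (19/24)*pi (mod 2*pi)

Answer: final direction angle = (19/24)*pi


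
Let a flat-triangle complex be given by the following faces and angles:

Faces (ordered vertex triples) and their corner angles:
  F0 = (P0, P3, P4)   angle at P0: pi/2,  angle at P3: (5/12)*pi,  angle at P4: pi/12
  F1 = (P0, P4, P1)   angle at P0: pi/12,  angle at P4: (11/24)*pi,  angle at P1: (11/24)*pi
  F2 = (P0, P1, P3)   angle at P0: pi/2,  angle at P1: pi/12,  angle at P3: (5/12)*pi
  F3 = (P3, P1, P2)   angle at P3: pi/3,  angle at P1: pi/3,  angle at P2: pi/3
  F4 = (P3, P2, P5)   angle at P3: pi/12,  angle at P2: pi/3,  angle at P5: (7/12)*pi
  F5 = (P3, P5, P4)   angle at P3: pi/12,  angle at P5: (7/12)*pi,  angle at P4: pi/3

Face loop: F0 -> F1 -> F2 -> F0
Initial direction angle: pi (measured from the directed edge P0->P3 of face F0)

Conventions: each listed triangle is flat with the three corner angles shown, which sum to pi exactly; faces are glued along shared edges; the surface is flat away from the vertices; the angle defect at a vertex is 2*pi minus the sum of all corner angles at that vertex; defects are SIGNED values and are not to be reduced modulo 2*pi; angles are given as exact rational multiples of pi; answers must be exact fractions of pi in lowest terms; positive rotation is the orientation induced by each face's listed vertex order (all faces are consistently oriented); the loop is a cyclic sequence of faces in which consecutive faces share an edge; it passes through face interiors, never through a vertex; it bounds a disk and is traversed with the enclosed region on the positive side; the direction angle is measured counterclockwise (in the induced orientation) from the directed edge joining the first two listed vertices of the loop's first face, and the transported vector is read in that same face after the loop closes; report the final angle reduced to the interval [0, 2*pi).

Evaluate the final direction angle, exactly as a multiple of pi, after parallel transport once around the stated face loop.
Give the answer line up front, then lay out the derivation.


Answer: final direction angle = (23/12)*pi

enclosed vertex P0: corner angles sum to (13/12)*pi, defect = 2*pi - (13/12)*pi = (11/12)*pi
transport around the loop rotates by the sum of enclosed defects; add to the initial angle mod 2*pi
final angle = pi + (11/12)*pi = (23/12)*pi (mod 2*pi)


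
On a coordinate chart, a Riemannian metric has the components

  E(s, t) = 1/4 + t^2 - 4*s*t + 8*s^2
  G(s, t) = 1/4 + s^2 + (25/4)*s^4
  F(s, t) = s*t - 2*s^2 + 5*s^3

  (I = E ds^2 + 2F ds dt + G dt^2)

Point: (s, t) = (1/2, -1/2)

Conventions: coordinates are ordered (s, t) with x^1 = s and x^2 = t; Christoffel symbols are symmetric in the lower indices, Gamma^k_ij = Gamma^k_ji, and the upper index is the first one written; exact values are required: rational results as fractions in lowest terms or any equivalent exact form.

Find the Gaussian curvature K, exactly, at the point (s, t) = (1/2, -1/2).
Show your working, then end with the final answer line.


E = 7/2, F = -1/8, G = 57/64, EG - F^2 = 397/128 at the point
E_s = 10, E_t = -3, F_s = 5/4, F_t = 1/2, G_s = 33/8, G_t = 0
E_tt = 2, F_st = 1, G_ss = 83/4
Evaluate Brioschi's two determinant matrices M1, M2 and divide by (EG - F^2)^2.
M1 = [[-E_tt/2 + F_st - G_ss/2, E_s/2, F_s - E_t/2], [F_t - G_s/2, E, F], [G_t/2, F, G]] = [[-83/8, 5, 11/4], [-25/16, 7/2, -1/8], [0, -1/8, 57/64]]; det M1 = -6319/256
M2 = [[0, E_t/2, G_s/2], [E_t/2, E, F], [G_s/2, F, G]] = [[0, -3/2, 33/16], [-3/2, 7/2, -1/8], [33/16, -1/8, 57/64]]; det M2 = -8253/512
det M1 - det M2 = -4385/512; K = -4385/512 / (397/128)^2 = -140320/157609

Answer: K = -140320/157609


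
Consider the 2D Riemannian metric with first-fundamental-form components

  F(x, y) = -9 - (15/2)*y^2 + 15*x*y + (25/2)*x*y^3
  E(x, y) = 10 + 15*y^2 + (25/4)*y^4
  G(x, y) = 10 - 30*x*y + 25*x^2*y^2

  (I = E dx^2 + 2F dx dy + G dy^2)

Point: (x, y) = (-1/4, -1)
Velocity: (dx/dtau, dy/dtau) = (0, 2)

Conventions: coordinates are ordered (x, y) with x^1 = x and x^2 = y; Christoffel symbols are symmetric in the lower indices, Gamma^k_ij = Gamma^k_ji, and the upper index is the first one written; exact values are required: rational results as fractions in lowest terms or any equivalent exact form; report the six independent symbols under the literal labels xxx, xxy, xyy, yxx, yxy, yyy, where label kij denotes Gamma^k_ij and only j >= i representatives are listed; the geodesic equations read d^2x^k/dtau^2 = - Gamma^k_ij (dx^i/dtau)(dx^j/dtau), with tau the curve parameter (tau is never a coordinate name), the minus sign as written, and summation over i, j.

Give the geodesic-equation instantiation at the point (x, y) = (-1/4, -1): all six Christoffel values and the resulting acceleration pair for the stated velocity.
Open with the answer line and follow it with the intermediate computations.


Answer: Gamma_xxx = 0, Gamma_xxy = -440/549, Gamma_xyy = -110/549, Gamma_yxx = 0, Gamma_yxy = 140/549, Gamma_yyy = 35/549; accelerations (d^2x/dtau^2, d^2y/dtau^2) = (440/549, -140/549)

E = 125/4, F = -77/8, G = 65/16 at the point
E_x = 0, E_y = -55, F_x = -55/2, F_y = 15/8, G_x = 35/2, G_y = 35/8
EG - F^2 = 549/16;  g^inv = (16/549) * [[65/16, 77/8], [77/8, 125/4]]
first-kind symbols [ij,l] = (1/2)(d_i g_jl + d_j g_il - d_l g_ij): [xx,x] = E_x/2 = 0, [xx,y] = F_x - E_y/2 = 0, [xy,x] = E_y/2 = -55/2, [xy,y] = G_x/2 = 35/4, [yy,x] = F_y - G_x/2 = -55/8, [yy,y] = G_y/2 = 35/16
Gamma^x_ij = (G*[ij,x] - F*[ij,y])/(EG - F^2), Gamma^y_ij = (E*[ij,y] - F*[ij,x])/(EG - F^2)
Gamma_xxx = 0, Gamma_xxy = -440/549, Gamma_xyy = -110/549, Gamma_yxx = 0, Gamma_yxy = 140/549, Gamma_yyy = 35/549
d^2x/dtau^2 = -(Gamma_xxx*(0)^2 + 2*Gamma_xxy*(0)*(2) + Gamma_xyy*(2)^2) = 440/549
d^2y/dtau^2 = -(Gamma_yxx*(0)^2 + 2*Gamma_yxy*(0)*(2) + Gamma_yyy*(2)^2) = -140/549


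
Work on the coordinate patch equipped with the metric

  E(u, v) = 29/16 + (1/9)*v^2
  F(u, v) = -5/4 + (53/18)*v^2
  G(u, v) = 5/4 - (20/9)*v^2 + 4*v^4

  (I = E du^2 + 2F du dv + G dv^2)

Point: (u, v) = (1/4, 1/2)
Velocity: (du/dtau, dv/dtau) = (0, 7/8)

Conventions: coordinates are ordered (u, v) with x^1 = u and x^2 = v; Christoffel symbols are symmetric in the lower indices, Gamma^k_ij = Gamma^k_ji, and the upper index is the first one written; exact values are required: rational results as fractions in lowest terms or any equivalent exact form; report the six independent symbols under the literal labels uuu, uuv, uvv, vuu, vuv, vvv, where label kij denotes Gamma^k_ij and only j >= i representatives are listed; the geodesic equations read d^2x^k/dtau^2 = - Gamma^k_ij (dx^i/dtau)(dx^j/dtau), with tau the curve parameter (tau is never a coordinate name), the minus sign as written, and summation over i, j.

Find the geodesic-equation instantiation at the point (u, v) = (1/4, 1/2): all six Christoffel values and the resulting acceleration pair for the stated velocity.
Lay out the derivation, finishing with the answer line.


E = 265/144, F = -37/72, G = 17/18 at the point
E_u = 0, E_v = 1/9, F_u = 0, F_v = 53/18, G_u = 0, G_v = -2/9
EG - F^2 = 283/192;  g^inv = (192/283) * [[17/18, 37/72], [37/72, 265/144]]
first-kind symbols [ij,l] = (1/2)(d_i g_jl + d_j g_il - d_l g_ij): [uu,u] = E_u/2 = 0, [uu,v] = F_u - E_v/2 = -1/18, [uv,u] = E_v/2 = 1/18, [uv,v] = G_u/2 = 0, [vv,u] = F_v - G_u/2 = 53/18, [vv,v] = G_v/2 = -1/9
Gamma^u_ij = (G*[ij,u] - F*[ij,v])/(EG - F^2), Gamma^v_ij = (E*[ij,v] - F*[ij,u])/(EG - F^2)
Gamma_uuu = -148/7641, Gamma_uuv = 272/7641, Gamma_uvv = 14120/7641, Gamma_vuu = -530/7641, Gamma_vuv = 148/7641, Gamma_vvv = 6784/7641
d^2u/dtau^2 = -(Gamma_uuu*(0)^2 + 2*Gamma_uuv*(0)*(7/8) + Gamma_uvv*(7/8)^2) = -86485/61128
d^2v/dtau^2 = -(Gamma_vuu*(0)^2 + 2*Gamma_vuv*(0)*(7/8) + Gamma_vvv*(7/8)^2) = -5194/7641

Answer: Gamma_uuu = -148/7641, Gamma_uuv = 272/7641, Gamma_uvv = 14120/7641, Gamma_vuu = -530/7641, Gamma_vuv = 148/7641, Gamma_vvv = 6784/7641; accelerations (d^2u/dtau^2, d^2v/dtau^2) = (-86485/61128, -5194/7641)


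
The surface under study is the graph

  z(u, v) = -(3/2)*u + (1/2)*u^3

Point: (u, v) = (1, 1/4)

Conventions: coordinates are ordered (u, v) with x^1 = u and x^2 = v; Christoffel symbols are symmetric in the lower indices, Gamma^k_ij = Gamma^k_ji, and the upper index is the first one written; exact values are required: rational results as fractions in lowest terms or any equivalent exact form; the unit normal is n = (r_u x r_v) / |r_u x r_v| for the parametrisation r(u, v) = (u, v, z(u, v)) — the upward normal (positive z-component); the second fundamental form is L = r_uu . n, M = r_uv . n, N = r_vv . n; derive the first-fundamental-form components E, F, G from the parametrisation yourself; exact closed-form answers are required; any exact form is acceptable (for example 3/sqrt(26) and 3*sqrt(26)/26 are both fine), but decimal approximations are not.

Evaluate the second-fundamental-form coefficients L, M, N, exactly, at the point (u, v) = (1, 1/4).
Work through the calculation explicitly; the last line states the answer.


z_u = 0, z_v = 0, z_uu = 3, z_uv = 0, z_vv = 0
E = 1, F = 0, G = 1; answer radicand W^2 = 1
unnormalised second-form numerators: l = 3, m = 0, n = 0; L = l/sqrt(1), and similarly M = m/sqrt(W^2), N = n/sqrt(W^2)

Answer: L = 3, M = 0, N = 0


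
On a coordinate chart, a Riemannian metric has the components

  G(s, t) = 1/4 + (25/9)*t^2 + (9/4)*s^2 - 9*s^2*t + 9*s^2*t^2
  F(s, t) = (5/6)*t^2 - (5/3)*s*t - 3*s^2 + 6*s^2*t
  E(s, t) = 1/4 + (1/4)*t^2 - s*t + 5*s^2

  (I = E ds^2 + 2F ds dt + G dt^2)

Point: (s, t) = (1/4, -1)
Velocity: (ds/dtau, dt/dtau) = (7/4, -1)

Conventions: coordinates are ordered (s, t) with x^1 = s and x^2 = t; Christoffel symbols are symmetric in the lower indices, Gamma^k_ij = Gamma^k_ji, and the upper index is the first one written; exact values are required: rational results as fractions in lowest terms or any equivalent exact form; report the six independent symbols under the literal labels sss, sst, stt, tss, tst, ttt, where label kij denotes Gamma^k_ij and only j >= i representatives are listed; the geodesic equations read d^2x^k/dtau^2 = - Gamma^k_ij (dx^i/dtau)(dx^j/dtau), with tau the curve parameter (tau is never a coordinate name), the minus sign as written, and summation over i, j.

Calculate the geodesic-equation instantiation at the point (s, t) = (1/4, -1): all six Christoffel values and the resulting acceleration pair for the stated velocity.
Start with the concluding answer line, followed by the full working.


Answer: Gamma_sss = 16964/7537, Gamma_sst = -46914/37685, Gamma_stt = -734887/113055, Gamma_tss = -7032/7537, Gamma_tst = 51948/37685, Gamma_ttt = 7438/37685; accelerations (d^2s/dtau^2, d^2t/dtau^2) = (-429595/90444, 112823/15074)

E = 17/16, F = 11/16, G = 2473/576 at the point
E_s = 7/2, E_t = -3/4, F_s = -17/6, F_t = -41/24, G_s = 81/8, G_t = -1043/144
EG - F^2 = 37685/9216;  g^inv = (9216/37685) * [[2473/576, -11/16], [-11/16, 17/16]]
first-kind symbols [ij,l] = (1/2)(d_i g_jl + d_j g_il - d_l g_ij): [ss,s] = E_s/2 = 7/4, [ss,t] = F_s - E_t/2 = -59/24, [st,s] = E_t/2 = -3/8, [st,t] = G_s/2 = 81/16, [tt,s] = F_t - G_s/2 = -325/48, [tt,t] = G_t/2 = -1043/288
Gamma^s_ij = (G*[ij,s] - F*[ij,t])/(EG - F^2), Gamma^t_ij = (E*[ij,t] - F*[ij,s])/(EG - F^2)
Gamma_sss = 16964/7537, Gamma_sst = -46914/37685, Gamma_stt = -734887/113055, Gamma_tss = -7032/7537, Gamma_tst = 51948/37685, Gamma_ttt = 7438/37685
d^2s/dtau^2 = -(Gamma_sss*(7/4)^2 + 2*Gamma_sst*(7/4)*(-1) + Gamma_stt*(-1)^2) = -429595/90444
d^2t/dtau^2 = -(Gamma_tss*(7/4)^2 + 2*Gamma_tst*(7/4)*(-1) + Gamma_ttt*(-1)^2) = 112823/15074


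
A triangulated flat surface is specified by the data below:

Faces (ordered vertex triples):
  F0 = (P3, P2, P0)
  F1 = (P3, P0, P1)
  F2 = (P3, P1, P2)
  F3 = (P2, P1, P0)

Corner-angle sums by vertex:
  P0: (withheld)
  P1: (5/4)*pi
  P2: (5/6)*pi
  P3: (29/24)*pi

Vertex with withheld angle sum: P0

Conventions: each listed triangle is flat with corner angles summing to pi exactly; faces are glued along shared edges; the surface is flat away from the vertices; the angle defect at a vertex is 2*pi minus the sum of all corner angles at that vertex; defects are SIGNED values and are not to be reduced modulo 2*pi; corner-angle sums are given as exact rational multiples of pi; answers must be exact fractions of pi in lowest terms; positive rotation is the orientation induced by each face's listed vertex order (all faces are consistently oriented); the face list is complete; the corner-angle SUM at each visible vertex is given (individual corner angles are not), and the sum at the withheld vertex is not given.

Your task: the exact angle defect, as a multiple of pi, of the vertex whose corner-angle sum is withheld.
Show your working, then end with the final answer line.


V = 4, E = 6, F = 4; chi = V - E + F = 2
Gauss-Bonnet: total defect = 2*pi*chi = 4*pi; visible defects sum to (65/24)*pi

Answer: defect(P0) = (31/24)*pi


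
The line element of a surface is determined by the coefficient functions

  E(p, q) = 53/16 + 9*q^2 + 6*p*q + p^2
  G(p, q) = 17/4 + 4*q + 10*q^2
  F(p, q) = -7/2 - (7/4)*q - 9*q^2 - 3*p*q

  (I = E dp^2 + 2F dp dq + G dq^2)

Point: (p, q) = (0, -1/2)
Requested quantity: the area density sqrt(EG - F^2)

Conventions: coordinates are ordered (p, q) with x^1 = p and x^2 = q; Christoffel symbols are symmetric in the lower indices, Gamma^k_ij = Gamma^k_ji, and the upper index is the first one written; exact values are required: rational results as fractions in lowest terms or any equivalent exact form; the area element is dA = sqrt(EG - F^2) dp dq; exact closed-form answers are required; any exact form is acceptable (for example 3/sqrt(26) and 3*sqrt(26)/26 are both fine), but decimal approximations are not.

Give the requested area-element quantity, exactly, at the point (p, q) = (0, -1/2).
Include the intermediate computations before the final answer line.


E = 89/16, F = -39/8, G = 19/4; EG - F^2 = 85/32

Answer: sqrt(EG - F^2) = sqrt(170)/8


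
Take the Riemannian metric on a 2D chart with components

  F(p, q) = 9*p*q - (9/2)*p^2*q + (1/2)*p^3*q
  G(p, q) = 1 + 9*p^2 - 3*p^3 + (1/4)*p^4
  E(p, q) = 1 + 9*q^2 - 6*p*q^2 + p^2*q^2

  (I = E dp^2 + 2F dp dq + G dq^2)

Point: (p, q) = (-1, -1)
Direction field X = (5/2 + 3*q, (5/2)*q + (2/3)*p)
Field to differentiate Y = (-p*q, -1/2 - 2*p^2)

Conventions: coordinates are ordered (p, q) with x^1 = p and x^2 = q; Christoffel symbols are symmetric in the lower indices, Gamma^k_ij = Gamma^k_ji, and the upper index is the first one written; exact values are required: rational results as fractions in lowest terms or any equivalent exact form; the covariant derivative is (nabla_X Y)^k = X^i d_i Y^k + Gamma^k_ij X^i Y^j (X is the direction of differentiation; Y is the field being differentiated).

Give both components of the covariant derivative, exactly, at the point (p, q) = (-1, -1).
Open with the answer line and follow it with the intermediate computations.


Answer: (nabla_X Y)^p = -2159/351, (nabla_X Y)^q = -1465/351

E = 17, F = 14, G = 53/4 at the point
E_p = -8, E_q = -32, F_p = -39/2, F_q = -14, G_p = -28, G_q = 0
EG - F^2 = 117/4;  g^inv = (4/117) * [[53/4, -14], [-14, 17]]
first-kind symbols [ij,l] = (1/2)(d_i g_jl + d_j g_il - d_l g_ij): [pp,p] = E_p/2 = -4, [pp,q] = F_p - E_q/2 = -7/2, [pq,p] = E_q/2 = -16, [pq,q] = G_p/2 = -14, [qq,p] = F_q - G_p/2 = 0, [qq,q] = G_q/2 = 0
Gamma^p_ij = (G*[ij,p] - F*[ij,q])/(EG - F^2), Gamma^q_ij = (E*[ij,q] - F*[ij,p])/(EG - F^2)
Gamma_ppp = -16/117, Gamma_ppq = -64/117, Gamma_pqq = 0, Gamma_qpp = -14/117, Gamma_qpq = -56/117, Gamma_qqq = 0
X = (-1/2, -19/6), Y = (-1, -5/2) at the point


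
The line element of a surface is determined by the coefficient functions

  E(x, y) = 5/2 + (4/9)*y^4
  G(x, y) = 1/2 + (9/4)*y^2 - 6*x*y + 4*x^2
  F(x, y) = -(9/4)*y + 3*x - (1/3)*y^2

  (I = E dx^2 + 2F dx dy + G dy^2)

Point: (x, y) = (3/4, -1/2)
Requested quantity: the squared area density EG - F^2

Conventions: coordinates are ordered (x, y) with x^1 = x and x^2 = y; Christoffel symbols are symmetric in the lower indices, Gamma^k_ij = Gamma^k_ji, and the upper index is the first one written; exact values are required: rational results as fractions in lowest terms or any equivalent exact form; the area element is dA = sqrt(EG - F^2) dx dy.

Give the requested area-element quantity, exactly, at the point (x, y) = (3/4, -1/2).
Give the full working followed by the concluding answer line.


E = 91/36, F = 79/24, G = 89/16; EG - F^2 = 929/288

Answer: EG - F^2 = 929/288


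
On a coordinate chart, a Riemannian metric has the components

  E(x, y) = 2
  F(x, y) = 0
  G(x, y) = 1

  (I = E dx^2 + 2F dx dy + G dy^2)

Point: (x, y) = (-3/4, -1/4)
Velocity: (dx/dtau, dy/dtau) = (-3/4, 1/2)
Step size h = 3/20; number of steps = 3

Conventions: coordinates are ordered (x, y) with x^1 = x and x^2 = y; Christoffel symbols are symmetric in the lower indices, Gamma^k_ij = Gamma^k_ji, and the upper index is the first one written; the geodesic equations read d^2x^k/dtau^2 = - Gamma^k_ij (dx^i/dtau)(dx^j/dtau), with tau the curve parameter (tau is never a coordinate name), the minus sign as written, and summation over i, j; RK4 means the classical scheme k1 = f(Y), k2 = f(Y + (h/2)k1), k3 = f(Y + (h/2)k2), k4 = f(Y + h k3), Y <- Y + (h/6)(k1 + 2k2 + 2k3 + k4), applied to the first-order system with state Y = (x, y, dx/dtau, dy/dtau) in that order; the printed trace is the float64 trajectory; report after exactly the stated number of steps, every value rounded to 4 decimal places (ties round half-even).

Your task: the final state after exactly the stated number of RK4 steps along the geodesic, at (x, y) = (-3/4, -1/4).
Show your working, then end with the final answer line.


f(Y) = (dx/dtau, dy/dtau, -Gamma^x_ij Y'^i Y'^j, -Gamma^y_ij Y'^i Y'^j) with the Gammas evaluated at the stage position; h = 0.150000; intermediate values shown to 6 dp
step 0: x = -0.7500, y = -0.2500, dx/dtau = -0.7500, dy/dtau = 0.5000
step 1:
  k1: at (x, y) = (-0.750000, -0.250000), (dx/dtau, dy/dtau) = (-0.750000, 0.500000); Gamma_xxx = 0.000000, Gamma_xxy = 0.000000, Gamma_xyy = 0.000000, Gamma_yxx = 0.000000, Gamma_yxy = 0.000000, Gamma_yyy = 0.000000; k1 = (-0.750000, 0.500000, 0.000000, 0.000000)
  k2: at (x, y) = (-0.806250, -0.212500), (dx/dtau, dy/dtau) = (-0.750000, 0.500000); Gamma_xxx = 0.000000, Gamma_xxy = 0.000000, Gamma_xyy = 0.000000, Gamma_yxx = 0.000000, Gamma_yxy = 0.000000, Gamma_yyy = 0.000000; k2 = (-0.750000, 0.500000, 0.000000, 0.000000)
  k3: at (x, y) = (-0.806250, -0.212500), (dx/dtau, dy/dtau) = (-0.750000, 0.500000); Gamma_xxx = 0.000000, Gamma_xxy = 0.000000, Gamma_xyy = 0.000000, Gamma_yxx = 0.000000, Gamma_yxy = 0.000000, Gamma_yyy = 0.000000; k3 = (-0.750000, 0.500000, 0.000000, 0.000000)
  k4: at (x, y) = (-0.862500, -0.175000), (dx/dtau, dy/dtau) = (-0.750000, 0.500000); Gamma_xxx = 0.000000, Gamma_xxy = 0.000000, Gamma_xyy = 0.000000, Gamma_yxx = 0.000000, Gamma_yxy = 0.000000, Gamma_yyy = 0.000000; k4 = (-0.750000, 0.500000, 0.000000, 0.000000)
  Y <- Y + (h/6)(k1 + 2k2 + 2k3 + k4): x = -0.8625, y = -0.1750, dx/dtau = -0.7500, dy/dtau = 0.5000
step 2:
  k1: at (x, y) = (-0.862500, -0.175000), (dx/dtau, dy/dtau) = (-0.750000, 0.500000); Gamma_xxx = 0.000000, Gamma_xxy = 0.000000, Gamma_xyy = 0.000000, Gamma_yxx = 0.000000, Gamma_yxy = 0.000000, Gamma_yyy = 0.000000; k1 = (-0.750000, 0.500000, 0.000000, 0.000000)
  k2: at (x, y) = (-0.918750, -0.137500), (dx/dtau, dy/dtau) = (-0.750000, 0.500000); Gamma_xxx = 0.000000, Gamma_xxy = 0.000000, Gamma_xyy = 0.000000, Gamma_yxx = 0.000000, Gamma_yxy = 0.000000, Gamma_yyy = 0.000000; k2 = (-0.750000, 0.500000, 0.000000, 0.000000)
  k3: at (x, y) = (-0.918750, -0.137500), (dx/dtau, dy/dtau) = (-0.750000, 0.500000); Gamma_xxx = 0.000000, Gamma_xxy = 0.000000, Gamma_xyy = 0.000000, Gamma_yxx = 0.000000, Gamma_yxy = 0.000000, Gamma_yyy = 0.000000; k3 = (-0.750000, 0.500000, 0.000000, 0.000000)
  k4: at (x, y) = (-0.975000, -0.100000), (dx/dtau, dy/dtau) = (-0.750000, 0.500000); Gamma_xxx = 0.000000, Gamma_xxy = 0.000000, Gamma_xyy = 0.000000, Gamma_yxx = 0.000000, Gamma_yxy = 0.000000, Gamma_yyy = 0.000000; k4 = (-0.750000, 0.500000, 0.000000, 0.000000)
  Y <- Y + (h/6)(k1 + 2k2 + 2k3 + k4): x = -0.9750, y = -0.1000, dx/dtau = -0.7500, dy/dtau = 0.5000
step 3:
  k1: at (x, y) = (-0.975000, -0.100000), (dx/dtau, dy/dtau) = (-0.750000, 0.500000); Gamma_xxx = 0.000000, Gamma_xxy = 0.000000, Gamma_xyy = 0.000000, Gamma_yxx = 0.000000, Gamma_yxy = 0.000000, Gamma_yyy = 0.000000; k1 = (-0.750000, 0.500000, 0.000000, 0.000000)
  k2: at (x, y) = (-1.031250, -0.062500), (dx/dtau, dy/dtau) = (-0.750000, 0.500000); Gamma_xxx = 0.000000, Gamma_xxy = 0.000000, Gamma_xyy = 0.000000, Gamma_yxx = 0.000000, Gamma_yxy = 0.000000, Gamma_yyy = 0.000000; k2 = (-0.750000, 0.500000, 0.000000, 0.000000)
  k3: at (x, y) = (-1.031250, -0.062500), (dx/dtau, dy/dtau) = (-0.750000, 0.500000); Gamma_xxx = 0.000000, Gamma_xxy = 0.000000, Gamma_xyy = 0.000000, Gamma_yxx = 0.000000, Gamma_yxy = 0.000000, Gamma_yyy = 0.000000; k3 = (-0.750000, 0.500000, 0.000000, 0.000000)
  k4: at (x, y) = (-1.087500, -0.025000), (dx/dtau, dy/dtau) = (-0.750000, 0.500000); Gamma_xxx = 0.000000, Gamma_xxy = 0.000000, Gamma_xyy = 0.000000, Gamma_yxx = 0.000000, Gamma_yxy = 0.000000, Gamma_yyy = 0.000000; k4 = (-0.750000, 0.500000, 0.000000, 0.000000)
  Y <- Y + (h/6)(k1 + 2k2 + 2k3 + k4): x = -1.0875, y = -0.0250, dx/dtau = -0.7500, dy/dtau = 0.5000

Answer: x = -1.0875, y = -0.0250, dx/dtau = -0.7500, dy/dtau = 0.5000


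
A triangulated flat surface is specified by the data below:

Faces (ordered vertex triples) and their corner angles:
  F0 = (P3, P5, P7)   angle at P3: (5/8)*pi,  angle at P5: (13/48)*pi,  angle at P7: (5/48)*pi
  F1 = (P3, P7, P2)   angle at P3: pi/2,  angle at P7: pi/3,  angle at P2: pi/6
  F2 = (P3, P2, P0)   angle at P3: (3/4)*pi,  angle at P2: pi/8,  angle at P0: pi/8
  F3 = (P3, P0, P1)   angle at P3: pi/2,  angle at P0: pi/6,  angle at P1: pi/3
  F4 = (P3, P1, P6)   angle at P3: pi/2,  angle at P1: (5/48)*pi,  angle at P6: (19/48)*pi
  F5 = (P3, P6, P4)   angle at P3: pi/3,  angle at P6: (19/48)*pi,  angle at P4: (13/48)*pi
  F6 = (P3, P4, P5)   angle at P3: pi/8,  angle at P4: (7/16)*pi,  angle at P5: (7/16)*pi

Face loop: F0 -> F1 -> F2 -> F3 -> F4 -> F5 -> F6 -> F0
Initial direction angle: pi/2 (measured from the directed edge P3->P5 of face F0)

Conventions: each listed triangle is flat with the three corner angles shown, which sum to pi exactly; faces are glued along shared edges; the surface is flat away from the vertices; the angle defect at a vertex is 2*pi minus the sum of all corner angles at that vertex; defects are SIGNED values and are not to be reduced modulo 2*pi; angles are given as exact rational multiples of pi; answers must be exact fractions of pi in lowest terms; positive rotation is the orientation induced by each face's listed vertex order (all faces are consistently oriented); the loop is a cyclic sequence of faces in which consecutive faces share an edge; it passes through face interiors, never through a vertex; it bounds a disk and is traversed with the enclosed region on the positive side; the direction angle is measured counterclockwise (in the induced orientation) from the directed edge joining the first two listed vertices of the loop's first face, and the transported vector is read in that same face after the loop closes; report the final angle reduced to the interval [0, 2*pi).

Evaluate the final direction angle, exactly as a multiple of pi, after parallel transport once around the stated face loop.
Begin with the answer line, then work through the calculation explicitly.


Answer: final direction angle = (7/6)*pi

enclosed vertex P3: corner angles sum to (10/3)*pi, defect = 2*pi - (10/3)*pi = (-4/3)*pi
adding the enclosed defects to the starting angle (mod 2*pi, induced orientation) gives the holonomy
final angle = pi/2 - (4/3)*pi = (7/6)*pi (mod 2*pi)


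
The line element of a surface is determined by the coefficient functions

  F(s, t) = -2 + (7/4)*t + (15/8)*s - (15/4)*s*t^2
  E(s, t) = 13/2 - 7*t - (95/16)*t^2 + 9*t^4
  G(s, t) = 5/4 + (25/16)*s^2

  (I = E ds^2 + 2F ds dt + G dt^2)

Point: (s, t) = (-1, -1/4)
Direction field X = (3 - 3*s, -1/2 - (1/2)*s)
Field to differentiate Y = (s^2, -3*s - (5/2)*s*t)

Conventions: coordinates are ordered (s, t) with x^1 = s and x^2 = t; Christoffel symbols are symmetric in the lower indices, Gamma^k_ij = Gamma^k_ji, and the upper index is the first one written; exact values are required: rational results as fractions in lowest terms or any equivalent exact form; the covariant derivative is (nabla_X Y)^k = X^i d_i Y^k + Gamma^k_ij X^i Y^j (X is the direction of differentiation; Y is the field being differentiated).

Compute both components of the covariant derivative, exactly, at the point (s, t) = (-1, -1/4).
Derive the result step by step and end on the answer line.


E = 1013/128, F = -261/64, G = 45/16 at the point
E_s = 0, E_t = -147/32, F_s = 105/64, F_t = -1/8, G_s = -25/8, G_t = 0
EG - F^2 = 23049/4096;  g^inv = (4096/23049) * [[45/16, 261/64], [261/64, 1013/128]]
first-kind symbols [ij,l] = (1/2)(d_i g_jl + d_j g_il - d_l g_ij): [ss,s] = E_s/2 = 0, [ss,t] = F_s - E_t/2 = 63/16, [st,s] = E_t/2 = -147/64, [st,t] = G_s/2 = -25/16, [tt,s] = F_t - G_s/2 = 23/16, [tt,t] = G_t/2 = 0
Gamma^s_ij = (G*[ij,s] - F*[ij,t])/(EG - F^2), Gamma^t_ij = (E*[ij,t] - F*[ij,s])/(EG - F^2)
Gamma_sss = 7308/2561, Gamma_sst = -5840/2561, Gamma_stt = 1840/2561, Gamma_tss = 14182/2561, Gamma_tst = -89017/23049, Gamma_ttt = 2668/2561
X = (6, 0), Y = (1, 19/8) at the point

Answer: (nabla_X Y)^s = -70104/2561, (nabla_X Y)^t = -554075/15366


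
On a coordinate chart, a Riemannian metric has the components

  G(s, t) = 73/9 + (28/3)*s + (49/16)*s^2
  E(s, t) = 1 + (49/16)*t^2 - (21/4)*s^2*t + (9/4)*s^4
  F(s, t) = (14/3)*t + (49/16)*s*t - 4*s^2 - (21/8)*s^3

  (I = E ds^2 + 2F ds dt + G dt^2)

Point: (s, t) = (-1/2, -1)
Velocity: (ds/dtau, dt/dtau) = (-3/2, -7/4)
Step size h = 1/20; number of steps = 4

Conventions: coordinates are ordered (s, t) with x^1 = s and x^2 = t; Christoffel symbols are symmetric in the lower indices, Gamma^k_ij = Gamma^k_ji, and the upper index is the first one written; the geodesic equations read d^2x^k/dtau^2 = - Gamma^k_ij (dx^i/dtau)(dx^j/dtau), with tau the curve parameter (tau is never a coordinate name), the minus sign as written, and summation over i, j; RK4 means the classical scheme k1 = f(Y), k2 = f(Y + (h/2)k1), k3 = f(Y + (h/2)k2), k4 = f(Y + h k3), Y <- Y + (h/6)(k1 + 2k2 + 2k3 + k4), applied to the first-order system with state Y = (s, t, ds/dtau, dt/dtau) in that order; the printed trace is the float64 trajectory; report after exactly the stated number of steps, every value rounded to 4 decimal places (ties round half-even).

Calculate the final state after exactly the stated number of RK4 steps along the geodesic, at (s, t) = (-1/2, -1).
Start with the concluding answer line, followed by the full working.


Answer: s = -0.7422, t = -1.3889, ds/dtau = -0.9546, dt/dtau = -2.0823

f(Y) = (ds/dtau, dt/dtau, -Gamma^s_ij Y'^i Y'^j, -Gamma^t_ij Y'^i Y'^j) with the Gammas evaluated at the stage position; h = 0.050000; intermediate values shown to 6 dp
step 0: s = -0.5000, t = -1.0000, ds/dtau = -1.5000, dt/dtau = -1.7500
step 1:
  k1: at (s, t) = (-0.500000, -1.000000), (ds/dtau, dt/dtau) = (-1.500000, -1.750000); Gamma_sss = -0.365300, Gamma_sst = -0.426184, Gamma_stt = 0.000000, Gamma_tss = 0.307998, Gamma_tst = 0.359331, Gamma_ttt = 0.000000; k1 = (-1.500000, -1.750000, 3.059391, -2.579487)
  k2: at (s, t) = (-0.537500, -1.043750), (ds/dtau, dt/dtau) = (-1.423515, -1.814487); Gamma_sss = -0.401050, Gamma_sst = -0.435248, Gamma_stt = 0.000000, Gamma_tss = 0.306306, Gamma_tst = 0.332425, Gamma_ttt = 0.000000; k2 = (-1.423515, -1.814487, 3.061131, -2.337975)
  k3: at (s, t) = (-0.535588, -1.045362), (ds/dtau, dt/dtau) = (-1.423472, -1.808449); Gamma_sss = -0.399121, Gamma_sst = -0.434701, Gamma_stt = 0.000000, Gamma_tss = 0.305459, Gamma_tst = 0.332689, Gamma_ttt = 0.000000; k3 = (-1.423472, -1.808449, 3.046806, -2.331809)
  k4: at (s, t) = (-0.571174, -1.090422), (ds/dtau, dt/dtau) = (-1.347660, -1.866590); Gamma_sss = -0.431197, Gamma_sst = -0.440377, Gamma_stt = 0.000000, Gamma_tss = 0.299823, Gamma_tst = 0.306206, Gamma_ttt = 0.000000; k4 = (-1.347660, -1.866590, 2.998695, -2.085072)
  Y <- Y + (h/6)(k1 + 2k2 + 2k3 + k4): s = -0.5712, t = -1.0905, ds/dtau = -1.3477, dt/dtau = -1.8667
step 2:
  k1: at (s, t) = (-0.571180, -1.090521), (ds/dtau, dt/dtau) = (-1.347717, -1.866701); Gamma_sss = -0.431197, Gamma_sst = -0.440372, Gamma_stt = 0.000000, Gamma_tss = 0.299798, Gamma_tst = 0.306176, Gamma_ttt = 0.000000; k1 = (-1.347717, -1.866701, 2.998962, -2.085083)
  k2: at (s, t) = (-0.604873, -1.137188), (ds/dtau, dt/dtau) = (-1.272743, -1.918828); Gamma_sss = -0.459239, Gamma_sst = -0.442886, Gamma_stt = 0.000000, Gamma_tss = 0.290884, Gamma_tst = 0.280525, Gamma_ttt = 0.000000; k2 = (-1.272743, -1.918828, 2.907118, -1.841377)
  k3: at (s, t) = (-0.602999, -1.138491), (ds/dtau, dt/dtau) = (-1.275039, -1.912735); Gamma_sss = -0.457392, Gamma_sst = -0.442475, Gamma_stt = 0.000000, Gamma_tss = 0.290432, Gamma_tst = 0.280960, Gamma_ttt = 0.000000; k3 = (-1.275039, -1.912735, 2.901820, -1.842580)
  k4: at (s, t) = (-0.634932, -1.186157), (ds/dtau, dt/dtau) = (-1.202626, -1.958830); Gamma_sss = -0.481464, Gamma_sst = -0.442337, Gamma_stt = 0.000000, Gamma_tss = 0.279403, Gamma_tst = 0.256697, Gamma_ttt = 0.000000; k4 = (-1.202626, -1.958830, 2.780410, -1.613524)
  Y <- Y + (h/6)(k1 + 2k2 + 2k3 + k4): s = -0.6349, t = -1.1863, ds/dtau = -1.2027, dt/dtau = -1.9589
step 3:
  k1: at (s, t) = (-0.634896, -1.186259), (ds/dtau, dt/dtau) = (-1.202740, -1.958922); Gamma_sss = -0.481421, Gamma_sst = -0.442323, Gamma_stt = 0.000000, Gamma_tss = 0.279378, Gamma_tst = 0.256688, Gamma_ttt = 0.000000; k1 = (-1.202740, -1.958922, 2.780705, -1.613695)
  k2: at (s, t) = (-0.664965, -1.235232), (ds/dtau, dt/dtau) = (-1.133222, -1.999264); Gamma_sss = -0.501411, Gamma_sst = -0.439857, Gamma_stt = 0.000000, Gamma_tss = 0.266772, Gamma_tst = 0.234023, Gamma_ttt = 0.000000; k2 = (-1.133222, -1.999264, 2.636999, -1.402995)
  k3: at (s, t) = (-0.663227, -1.236241), (ds/dtau, dt/dtau) = (-1.136815, -1.993997); Gamma_sss = -0.499819, Gamma_sst = -0.439610, Gamma_stt = 0.000000, Gamma_tss = 0.266623, Gamma_tst = 0.234505, Gamma_ttt = 0.000000; k3 = (-1.136815, -1.993997, 2.638961, -1.407726)
  k4: at (s, t) = (-0.691737, -1.285959), (ds/dtau, dt/dtau) = (-1.070792, -2.029308); Gamma_sss = -0.516295, Gamma_sst = -0.435385, Gamma_stt = 0.000000, Gamma_tss = 0.253283, Gamma_tst = 0.213591, Gamma_ttt = 0.000000; k4 = (-1.070792, -2.029308, 2.484135, -1.218665)
  Y <- Y + (h/6)(k1 + 2k2 + 2k3 + k4): s = -0.6917, t = -1.2860, ds/dtau = -1.0709, dt/dtau = -2.0294
step 4:
  k1: at (s, t) = (-0.691676, -1.286049), (ds/dtau, dt/dtau) = (-1.070934, -2.029370); Gamma_sss = -0.516233, Gamma_sst = -0.435372, Gamma_stt = 0.000000, Gamma_tss = 0.253269, Gamma_tst = 0.213598, Gamma_ttt = 0.000000; k1 = (-1.070934, -2.029370, 2.484471, -1.218906)
  k2: at (s, t) = (-0.718450, -1.336783), (ds/dtau, dt/dtau) = (-1.008822, -2.059843); Gamma_sss = -0.529212, Gamma_sst = -0.429685, Gamma_stt = 0.000000, Gamma_tss = 0.239547, Gamma_tst = 0.194497, Gamma_ttt = 0.000000; k2 = (-1.008822, -2.059843, 2.324375, -1.052126)
  k3: at (s, t) = (-0.716897, -1.337545), (ds/dtau, dt/dtau) = (-1.012824, -2.055674); Gamma_sss = -0.527929, Gamma_sst = -0.429572, Gamma_stt = 0.000000, Gamma_tss = 0.239582, Gamma_tst = 0.194946, Gamma_ttt = 0.000000; k3 = (-1.012824, -2.055674, 2.330325, -1.057536)
  k4: at (s, t) = (-0.742317, -1.388833), (ds/dtau, dt/dtau) = (-0.954417, -2.082247); Gamma_sss = -0.538133, Gamma_sst = -0.422879, Gamma_stt = 0.000000, Gamma_tss = 0.225961, Gamma_tst = 0.177566, Gamma_ttt = 0.000000; k4 = (-0.954417, -2.082247, 2.170995, -0.911596)
  Y <- Y + (h/6)(k1 + 2k2 + 2k3 + k4): s = -0.7422, t = -1.3889, ds/dtau = -0.9546, dt/dtau = -2.0823


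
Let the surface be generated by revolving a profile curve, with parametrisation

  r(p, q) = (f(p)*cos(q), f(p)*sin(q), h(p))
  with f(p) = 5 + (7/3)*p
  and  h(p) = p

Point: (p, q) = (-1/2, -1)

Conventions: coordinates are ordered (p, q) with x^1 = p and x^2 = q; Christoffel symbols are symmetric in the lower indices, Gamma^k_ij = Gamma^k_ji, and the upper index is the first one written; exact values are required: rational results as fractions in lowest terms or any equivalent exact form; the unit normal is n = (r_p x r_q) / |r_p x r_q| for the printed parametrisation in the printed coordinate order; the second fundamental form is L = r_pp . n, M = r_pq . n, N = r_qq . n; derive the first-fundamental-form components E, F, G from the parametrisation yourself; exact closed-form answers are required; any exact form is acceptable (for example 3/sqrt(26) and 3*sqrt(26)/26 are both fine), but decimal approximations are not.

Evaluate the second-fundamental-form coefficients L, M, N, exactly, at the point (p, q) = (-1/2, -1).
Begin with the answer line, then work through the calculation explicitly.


Answer: L = 0, M = 0, N = 23*sqrt(58)/116

f = 23/6, f' = 7/3, f'' = 0, h' = 1, h'' = 0
E = 58/9, F = 0, G = 529/36; answer radicand W^2 = 58/9
unnormalised second-form numerators: l = 0, m = 0, n = 23/6; L = l/sqrt(58/9), and similarly M = m/sqrt(W^2), N = n/sqrt(W^2)


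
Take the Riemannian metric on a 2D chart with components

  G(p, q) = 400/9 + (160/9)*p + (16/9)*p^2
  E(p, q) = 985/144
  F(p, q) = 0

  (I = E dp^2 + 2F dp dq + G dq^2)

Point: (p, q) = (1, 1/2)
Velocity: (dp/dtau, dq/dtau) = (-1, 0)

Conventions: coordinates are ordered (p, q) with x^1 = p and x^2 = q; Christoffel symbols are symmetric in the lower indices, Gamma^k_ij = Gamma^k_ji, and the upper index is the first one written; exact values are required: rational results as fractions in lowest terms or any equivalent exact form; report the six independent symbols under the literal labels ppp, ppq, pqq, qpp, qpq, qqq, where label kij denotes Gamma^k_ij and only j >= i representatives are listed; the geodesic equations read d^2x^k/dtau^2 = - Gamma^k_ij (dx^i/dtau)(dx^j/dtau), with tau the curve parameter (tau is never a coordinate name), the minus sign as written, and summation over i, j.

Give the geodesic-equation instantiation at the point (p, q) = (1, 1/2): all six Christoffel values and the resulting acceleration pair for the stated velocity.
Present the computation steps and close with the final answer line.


E = 985/144, F = 0, G = 64 at the point
E_p = 0, E_q = 0, F_p = 0, F_q = 0, G_p = 64/3, G_q = 0
EG - F^2 = 3940/9;  g^inv = (9/3940) * [[64, 0], [0, 985/144]]
first-kind symbols [ij,l] = (1/2)(d_i g_jl + d_j g_il - d_l g_ij): [pp,p] = E_p/2 = 0, [pp,q] = F_p - E_q/2 = 0, [pq,p] = E_q/2 = 0, [pq,q] = G_p/2 = 32/3, [qq,p] = F_q - G_p/2 = -32/3, [qq,q] = G_q/2 = 0
Gamma^p_ij = (G*[ij,p] - F*[ij,q])/(EG - F^2), Gamma^q_ij = (E*[ij,q] - F*[ij,p])/(EG - F^2)
Gamma_ppp = 0, Gamma_ppq = 0, Gamma_pqq = -1536/985, Gamma_qpp = 0, Gamma_qpq = 1/6, Gamma_qqq = 0
d^2p/dtau^2 = -(Gamma_ppp*(-1)^2 + 2*Gamma_ppq*(-1)*(0) + Gamma_pqq*(0)^2) = 0
d^2q/dtau^2 = -(Gamma_qpp*(-1)^2 + 2*Gamma_qpq*(-1)*(0) + Gamma_qqq*(0)^2) = 0

Answer: Gamma_ppp = 0, Gamma_ppq = 0, Gamma_pqq = -1536/985, Gamma_qpp = 0, Gamma_qpq = 1/6, Gamma_qqq = 0; accelerations (d^2p/dtau^2, d^2q/dtau^2) = (0, 0)


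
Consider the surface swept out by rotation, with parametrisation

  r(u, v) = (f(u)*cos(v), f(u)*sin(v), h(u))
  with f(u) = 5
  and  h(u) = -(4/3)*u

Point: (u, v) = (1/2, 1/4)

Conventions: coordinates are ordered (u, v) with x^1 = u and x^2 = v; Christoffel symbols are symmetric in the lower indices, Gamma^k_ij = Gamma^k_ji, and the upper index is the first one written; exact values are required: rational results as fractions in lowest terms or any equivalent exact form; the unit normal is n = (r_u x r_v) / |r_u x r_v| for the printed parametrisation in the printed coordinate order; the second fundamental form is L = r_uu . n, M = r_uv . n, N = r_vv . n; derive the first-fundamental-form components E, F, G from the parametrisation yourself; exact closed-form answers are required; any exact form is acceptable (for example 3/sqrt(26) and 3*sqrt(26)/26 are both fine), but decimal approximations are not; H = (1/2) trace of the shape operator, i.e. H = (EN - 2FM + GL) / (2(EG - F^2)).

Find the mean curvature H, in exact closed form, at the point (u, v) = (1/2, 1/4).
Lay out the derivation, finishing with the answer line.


f = 5, f' = 0, f'' = 0, h' = -4/3, h'' = 0
E = 16/9, F = 0, G = 25; answer radicand W^2 = 16/9
unnormalised second-form numerators: l = 0, m = 0, n = -20/3; L = l/sqrt(16/9), and similarly M = m/sqrt(W^2), N = n/sqrt(W^2)
H = (E*n - 2*F*m + G*l) / (2*(EG - F^2)*sqrt(W^2)); E*n - 2*F*m + G*l = -320/27, EG - F^2 = 400/9, so H = (-2/15)/sqrt(16/9)

Answer: H = -1/10
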